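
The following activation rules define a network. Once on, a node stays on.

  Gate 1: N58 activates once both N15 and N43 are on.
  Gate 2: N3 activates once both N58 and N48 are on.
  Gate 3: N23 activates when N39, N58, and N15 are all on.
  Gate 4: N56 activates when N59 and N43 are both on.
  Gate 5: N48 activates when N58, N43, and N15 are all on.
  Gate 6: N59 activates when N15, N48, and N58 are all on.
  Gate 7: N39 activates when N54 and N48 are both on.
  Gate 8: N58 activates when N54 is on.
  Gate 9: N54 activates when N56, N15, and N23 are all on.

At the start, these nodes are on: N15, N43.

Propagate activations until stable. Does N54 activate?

N54 would need N56, N15, and N23 (Gate 9), but N23 never turns on.

No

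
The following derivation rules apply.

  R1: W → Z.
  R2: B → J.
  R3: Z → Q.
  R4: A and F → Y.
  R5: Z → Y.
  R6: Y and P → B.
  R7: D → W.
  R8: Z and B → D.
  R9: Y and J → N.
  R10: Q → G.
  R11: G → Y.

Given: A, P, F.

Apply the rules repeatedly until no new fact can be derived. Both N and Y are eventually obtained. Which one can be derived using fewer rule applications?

Y: A and F hold, so Y follows (R4). [1 rule application]
N: From A and F, R4 gives Y. From Y and P, R6 gives B. From B, R2 gives J. From Y and J, R9 gives N. [4 rule applications]
Y needs fewer.

Y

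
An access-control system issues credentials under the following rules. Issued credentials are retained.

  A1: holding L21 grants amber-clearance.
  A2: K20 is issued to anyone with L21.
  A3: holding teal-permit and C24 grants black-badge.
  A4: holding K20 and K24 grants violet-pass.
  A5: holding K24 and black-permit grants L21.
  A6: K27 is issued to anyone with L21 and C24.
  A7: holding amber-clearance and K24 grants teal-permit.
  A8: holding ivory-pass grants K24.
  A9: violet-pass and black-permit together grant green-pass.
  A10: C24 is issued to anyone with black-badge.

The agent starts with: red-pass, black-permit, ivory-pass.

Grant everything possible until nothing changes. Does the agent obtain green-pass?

Yes

Holding ivory-pass grants K24 (A8).
Holding K24 and black-permit grants L21 (A5).
Holding L21 grants K20 (A2).
Holding K20 and K24 grants violet-pass (A4).
Holding violet-pass and black-permit grants green-pass (A9).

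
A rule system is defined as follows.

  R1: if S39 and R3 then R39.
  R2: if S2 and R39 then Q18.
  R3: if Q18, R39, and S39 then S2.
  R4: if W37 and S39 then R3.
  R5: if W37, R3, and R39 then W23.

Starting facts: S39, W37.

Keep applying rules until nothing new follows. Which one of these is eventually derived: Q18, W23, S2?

W37 and S39 hold, so R3 follows (R4).
S39 and R3 hold, so R39 follows (R1).
W37, R3, and R39 hold, so W23 follows (R5).
S2 would need Q18, R39, and S39 (R3), but Q18 is never established. Q18 would need S2 and R39 (R2), but S2 is never established.

W23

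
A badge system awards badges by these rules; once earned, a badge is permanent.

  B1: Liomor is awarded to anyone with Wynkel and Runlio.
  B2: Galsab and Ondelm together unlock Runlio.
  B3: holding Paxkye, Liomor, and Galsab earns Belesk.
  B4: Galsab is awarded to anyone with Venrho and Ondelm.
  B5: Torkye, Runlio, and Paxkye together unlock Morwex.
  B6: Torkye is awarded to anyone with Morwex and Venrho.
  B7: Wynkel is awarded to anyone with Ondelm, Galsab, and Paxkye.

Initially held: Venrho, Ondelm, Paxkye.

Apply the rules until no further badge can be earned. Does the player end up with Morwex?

Morwex would need Torkye, Runlio, and Paxkye (B5), but Torkye is never earned.

No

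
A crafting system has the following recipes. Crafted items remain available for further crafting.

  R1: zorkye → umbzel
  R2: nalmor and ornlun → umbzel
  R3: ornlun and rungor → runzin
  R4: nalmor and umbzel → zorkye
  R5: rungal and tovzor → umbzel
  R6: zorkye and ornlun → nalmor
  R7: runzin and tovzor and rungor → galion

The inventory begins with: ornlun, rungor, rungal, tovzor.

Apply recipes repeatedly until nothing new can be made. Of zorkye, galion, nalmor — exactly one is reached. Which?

Using R3, ornlun and rungor make runzin.
Using R7, runzin, tovzor, and rungor make galion.
zorkye would need nalmor and umbzel (R4), but nalmor is never obtained. nalmor would need zorkye and ornlun (R6), but zorkye is never obtained.

galion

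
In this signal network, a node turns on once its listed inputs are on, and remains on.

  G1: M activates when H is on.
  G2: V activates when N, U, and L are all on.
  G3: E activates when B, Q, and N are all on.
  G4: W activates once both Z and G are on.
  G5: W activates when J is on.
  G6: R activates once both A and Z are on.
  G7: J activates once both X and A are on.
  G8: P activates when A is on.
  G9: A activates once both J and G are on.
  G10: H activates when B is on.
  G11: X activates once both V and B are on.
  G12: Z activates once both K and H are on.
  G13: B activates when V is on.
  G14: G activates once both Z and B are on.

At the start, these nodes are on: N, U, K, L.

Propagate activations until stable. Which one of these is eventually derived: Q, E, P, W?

N, U, and L are on, so V activates (G2).
V is on, so B activates (G13).
G10: B on → H on.
G12: K and H on → Z on.
Z and B are on, so G activates (G14).
Z and G are on, so W activates (G4).
P would need A (G8), but A never turns on. E would need B, Q, and N (G3), but Q never turns on. No rule produces Q, and it is not given.

W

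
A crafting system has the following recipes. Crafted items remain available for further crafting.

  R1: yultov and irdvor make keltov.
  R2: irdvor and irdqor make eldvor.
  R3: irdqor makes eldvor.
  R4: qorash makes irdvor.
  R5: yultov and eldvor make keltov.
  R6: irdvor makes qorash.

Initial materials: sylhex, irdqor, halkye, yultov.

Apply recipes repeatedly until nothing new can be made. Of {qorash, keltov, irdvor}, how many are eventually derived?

1

irdqor → eldvor (R3).
Using R5, yultov and eldvor make keltov.
qorash would need irdvor (R6), but irdvor is never obtained.
keltov: reached.
irdvor would need qorash (R4), but qorash is never obtained.
Reached: keltov — 1 of the 3.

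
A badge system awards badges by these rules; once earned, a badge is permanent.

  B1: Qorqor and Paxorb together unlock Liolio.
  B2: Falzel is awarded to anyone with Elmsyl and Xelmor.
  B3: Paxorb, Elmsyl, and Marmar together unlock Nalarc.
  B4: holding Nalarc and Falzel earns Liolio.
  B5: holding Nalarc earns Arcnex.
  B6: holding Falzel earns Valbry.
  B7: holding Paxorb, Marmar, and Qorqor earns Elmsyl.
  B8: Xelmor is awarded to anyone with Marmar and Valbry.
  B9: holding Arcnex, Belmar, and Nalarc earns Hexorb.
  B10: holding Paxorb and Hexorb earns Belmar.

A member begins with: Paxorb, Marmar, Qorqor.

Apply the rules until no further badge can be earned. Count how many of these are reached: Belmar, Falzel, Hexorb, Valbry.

Belmar would need Paxorb and Hexorb (B10), but Hexorb is never earned.
Falzel would need Elmsyl and Xelmor (B2), but Xelmor is never earned.
Hexorb would need Arcnex, Belmar, and Nalarc (B9), but Belmar is never earned.
Valbry would need Falzel (B6), but Falzel is never earned.
None of the 4 are reached.

0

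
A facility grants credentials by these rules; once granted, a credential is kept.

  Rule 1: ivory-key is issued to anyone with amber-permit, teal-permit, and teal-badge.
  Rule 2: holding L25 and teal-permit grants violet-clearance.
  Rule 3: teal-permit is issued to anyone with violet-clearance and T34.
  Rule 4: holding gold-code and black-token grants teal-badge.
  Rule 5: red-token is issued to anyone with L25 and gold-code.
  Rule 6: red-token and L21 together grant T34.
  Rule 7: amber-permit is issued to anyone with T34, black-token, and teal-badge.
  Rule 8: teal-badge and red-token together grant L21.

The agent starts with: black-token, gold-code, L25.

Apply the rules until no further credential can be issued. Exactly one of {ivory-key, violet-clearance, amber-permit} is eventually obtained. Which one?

Holding L25 and gold-code grants red-token (Rule 5).
Holding gold-code and black-token grants teal-badge (Rule 4).
Holding teal-badge and red-token grants L21 (Rule 8).
Holding red-token and L21 grants T34 (Rule 6).
Holding T34, black-token, and teal-badge grants amber-permit (Rule 7).
violet-clearance would need L25 and teal-permit (Rule 2), but teal-permit is never granted. ivory-key would need amber-permit, teal-permit, and teal-badge (Rule 1), but teal-permit is never granted.

amber-permit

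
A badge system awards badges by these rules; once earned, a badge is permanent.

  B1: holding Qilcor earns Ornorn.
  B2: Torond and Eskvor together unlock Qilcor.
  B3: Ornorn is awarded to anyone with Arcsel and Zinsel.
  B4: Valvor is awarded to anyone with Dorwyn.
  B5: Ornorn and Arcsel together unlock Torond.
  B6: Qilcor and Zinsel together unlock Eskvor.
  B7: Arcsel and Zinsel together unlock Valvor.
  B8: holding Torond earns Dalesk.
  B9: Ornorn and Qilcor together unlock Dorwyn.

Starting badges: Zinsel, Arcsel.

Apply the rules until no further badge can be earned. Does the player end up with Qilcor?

No

Qilcor would need Torond and Eskvor (B2), but Eskvor is never earned.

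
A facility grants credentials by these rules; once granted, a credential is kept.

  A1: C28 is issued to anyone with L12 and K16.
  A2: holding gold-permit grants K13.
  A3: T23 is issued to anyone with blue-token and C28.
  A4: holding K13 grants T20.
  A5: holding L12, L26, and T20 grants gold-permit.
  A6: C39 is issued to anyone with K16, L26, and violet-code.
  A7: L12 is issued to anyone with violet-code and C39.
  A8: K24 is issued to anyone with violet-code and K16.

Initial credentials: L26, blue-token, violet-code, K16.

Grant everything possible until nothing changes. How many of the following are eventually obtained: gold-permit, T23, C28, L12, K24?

4

Holding violet-code and K16 grants K24 (A8).
Holding K16, L26, and violet-code grants C39 (A6).
Holding violet-code and C39 grants L12 (A7).
Holding L12 and K16 grants C28 (A1).
Holding blue-token and C28 grants T23 (A3).
gold-permit would need L12, L26, and T20 (A5), but T20 is never granted.
T23: reached.
C28: reached.
L12: reached.
K24: reached.
Reached: T23, C28, L12, and K24 — 4 of the 5.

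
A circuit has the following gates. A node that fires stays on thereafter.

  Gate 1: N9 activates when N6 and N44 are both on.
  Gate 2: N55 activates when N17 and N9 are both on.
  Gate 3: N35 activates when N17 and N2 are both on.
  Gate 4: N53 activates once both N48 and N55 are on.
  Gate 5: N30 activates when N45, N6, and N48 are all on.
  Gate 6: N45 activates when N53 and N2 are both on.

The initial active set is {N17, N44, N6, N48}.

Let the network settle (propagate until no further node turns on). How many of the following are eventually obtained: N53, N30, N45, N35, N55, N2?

Gate 1: N6 and N44 on → N9 on.
Gate 2: N17 and N9 on → N55 on.
Gate 4: N48 and N55 on → N53 on.
N53: reached.
N30 would need N45, N6, and N48 (Gate 5), but N45 never turns on.
N45 would need N53 and N2 (Gate 6), but N2 never turns on.
N35 would need N17 and N2 (Gate 3), but N2 never turns on.
N55: reached.
No rule produces N2, and it is not given.
Reached: N53 and N55 — 2 of the 6.

2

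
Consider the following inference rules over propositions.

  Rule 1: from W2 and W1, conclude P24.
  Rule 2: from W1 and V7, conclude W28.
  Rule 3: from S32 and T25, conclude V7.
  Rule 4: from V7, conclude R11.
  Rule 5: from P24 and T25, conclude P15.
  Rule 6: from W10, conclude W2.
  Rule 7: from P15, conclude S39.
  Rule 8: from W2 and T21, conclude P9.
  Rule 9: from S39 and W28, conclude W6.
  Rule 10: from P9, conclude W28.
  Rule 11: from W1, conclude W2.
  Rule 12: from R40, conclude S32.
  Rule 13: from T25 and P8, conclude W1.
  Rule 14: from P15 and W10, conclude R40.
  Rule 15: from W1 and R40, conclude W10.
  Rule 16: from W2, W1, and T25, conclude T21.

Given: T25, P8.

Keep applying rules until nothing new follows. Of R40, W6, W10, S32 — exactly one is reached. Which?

W6

T25 and P8 hold, so W1 follows (Rule 13).
W1 holds, so W2 follows (Rule 11).
W2, W1, and T25 hold, so T21 follows (Rule 16).
From W2 and W1, Rule 1 gives P24.
P24 and T25 hold, so P15 follows (Rule 5).
W2 and T21 hold, so P9 follows (Rule 8).
P15 holds, so S39 follows (Rule 7).
P9 holds, so W28 follows (Rule 10).
From S39 and W28, Rule 9 gives W6.
R40 would need P15 and W10 (Rule 14), but W10 is never established. W10 would need W1 and R40 (Rule 15), but R40 is never established. S32 would need R40 (Rule 12), but R40 is never established.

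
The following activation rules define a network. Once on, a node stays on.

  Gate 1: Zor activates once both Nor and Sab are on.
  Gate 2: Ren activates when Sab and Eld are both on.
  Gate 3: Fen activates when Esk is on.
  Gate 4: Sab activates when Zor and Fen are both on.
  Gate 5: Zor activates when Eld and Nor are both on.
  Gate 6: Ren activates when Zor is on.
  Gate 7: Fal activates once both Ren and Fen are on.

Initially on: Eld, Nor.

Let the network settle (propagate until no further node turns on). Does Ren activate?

Yes

Eld and Nor are on, so Zor activates (Gate 5).
Gate 6: Zor on → Ren on.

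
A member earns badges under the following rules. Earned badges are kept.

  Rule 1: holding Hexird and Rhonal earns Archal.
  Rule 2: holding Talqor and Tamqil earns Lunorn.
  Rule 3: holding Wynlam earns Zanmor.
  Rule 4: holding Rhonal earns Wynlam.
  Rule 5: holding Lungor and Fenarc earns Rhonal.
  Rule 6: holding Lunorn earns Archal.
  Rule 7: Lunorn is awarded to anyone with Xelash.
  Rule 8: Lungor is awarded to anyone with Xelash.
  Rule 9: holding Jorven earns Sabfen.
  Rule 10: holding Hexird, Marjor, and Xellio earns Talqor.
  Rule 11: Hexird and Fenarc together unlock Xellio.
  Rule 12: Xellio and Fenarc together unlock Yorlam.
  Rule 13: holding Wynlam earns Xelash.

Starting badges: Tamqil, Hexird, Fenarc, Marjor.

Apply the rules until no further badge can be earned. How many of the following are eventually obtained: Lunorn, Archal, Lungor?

2

With Hexird and Fenarc, Xellio is earned (Rule 11).
With Hexird, Marjor, and Xellio, Talqor is earned (Rule 10).
With Talqor and Tamqil, Lunorn is earned (Rule 2).
With Lunorn, Archal is earned (Rule 6).
Lunorn: reached.
Archal: reached.
Lungor would need Xelash (Rule 8), but Xelash is never earned.
Reached: Lunorn and Archal — 2 of the 3.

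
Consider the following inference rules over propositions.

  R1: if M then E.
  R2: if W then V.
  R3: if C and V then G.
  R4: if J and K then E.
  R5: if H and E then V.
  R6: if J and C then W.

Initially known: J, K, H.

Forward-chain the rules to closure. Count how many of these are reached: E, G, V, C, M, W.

From J and K, R4 gives E.
H and E hold, so V follows (R5).
E: reached.
G would need C and V (R3), but C is never established.
V: reached.
No rule produces C, and it is not given.
No rule produces M, and it is not given.
W would need J and C (R6), but C is never established.
Reached: E and V — 2 of the 6.

2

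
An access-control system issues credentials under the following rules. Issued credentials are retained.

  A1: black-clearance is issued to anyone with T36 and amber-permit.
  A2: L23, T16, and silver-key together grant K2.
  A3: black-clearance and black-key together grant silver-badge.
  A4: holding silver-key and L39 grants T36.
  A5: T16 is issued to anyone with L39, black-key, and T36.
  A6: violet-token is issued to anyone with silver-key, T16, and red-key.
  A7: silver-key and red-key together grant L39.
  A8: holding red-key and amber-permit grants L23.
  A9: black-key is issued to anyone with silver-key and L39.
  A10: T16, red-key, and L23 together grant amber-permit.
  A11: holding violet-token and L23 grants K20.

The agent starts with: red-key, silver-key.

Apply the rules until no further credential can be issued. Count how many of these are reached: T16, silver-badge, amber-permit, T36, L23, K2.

Holding silver-key and red-key grants L39 (A7).
Holding silver-key and L39 grants T36 (A4).
Holding silver-key and L39 grants black-key (A9).
Holding L39, black-key, and T36 grants T16 (A5).
T16: reached.
silver-badge would need black-clearance and black-key (A3), but black-clearance is never granted.
amber-permit would need T16, red-key, and L23 (A10), but L23 is never granted.
T36: reached.
L23 would need red-key and amber-permit (A8), but amber-permit is never granted.
K2 would need L23, T16, and silver-key (A2), but L23 is never granted.
Reached: T16 and T36 — 2 of the 6.

2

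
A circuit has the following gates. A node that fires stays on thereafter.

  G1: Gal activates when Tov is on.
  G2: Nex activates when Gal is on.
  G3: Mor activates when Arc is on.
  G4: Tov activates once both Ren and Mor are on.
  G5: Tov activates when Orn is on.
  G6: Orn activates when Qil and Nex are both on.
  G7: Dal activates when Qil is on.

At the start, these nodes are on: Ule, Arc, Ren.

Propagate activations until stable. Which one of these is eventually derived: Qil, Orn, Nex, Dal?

Nex

G3: Arc on → Mor on.
G4: Ren and Mor on → Tov on.
Tov is on, so Gal activates (G1).
Gal is on, so Nex activates (G2).
Dal would need Qil (G7), but Qil never turns on. No rule produces Qil, and it is not given. Orn would need Qil and Nex (G6), but Qil never turns on.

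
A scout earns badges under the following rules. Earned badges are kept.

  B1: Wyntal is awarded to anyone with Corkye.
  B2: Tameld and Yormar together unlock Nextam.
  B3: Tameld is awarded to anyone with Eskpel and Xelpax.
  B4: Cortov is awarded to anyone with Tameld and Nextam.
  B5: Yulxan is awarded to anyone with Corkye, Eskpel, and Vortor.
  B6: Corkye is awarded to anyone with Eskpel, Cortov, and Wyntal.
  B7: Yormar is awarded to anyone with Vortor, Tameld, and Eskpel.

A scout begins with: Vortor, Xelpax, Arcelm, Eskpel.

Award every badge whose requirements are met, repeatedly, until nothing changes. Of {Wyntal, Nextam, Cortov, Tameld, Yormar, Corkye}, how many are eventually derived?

4

With Eskpel and Xelpax, Tameld is earned (B3).
With Vortor, Tameld, and Eskpel, Yormar is earned (B7).
With Tameld and Yormar, Nextam is earned (B2).
With Tameld and Nextam, Cortov is earned (B4).
Wyntal would need Corkye (B1), but Corkye is never earned.
Nextam: reached.
Cortov: reached.
Tameld: reached.
Yormar: reached.
Corkye would need Eskpel, Cortov, and Wyntal (B6), but Wyntal is never earned.
Reached: Nextam, Cortov, Tameld, and Yormar — 4 of the 6.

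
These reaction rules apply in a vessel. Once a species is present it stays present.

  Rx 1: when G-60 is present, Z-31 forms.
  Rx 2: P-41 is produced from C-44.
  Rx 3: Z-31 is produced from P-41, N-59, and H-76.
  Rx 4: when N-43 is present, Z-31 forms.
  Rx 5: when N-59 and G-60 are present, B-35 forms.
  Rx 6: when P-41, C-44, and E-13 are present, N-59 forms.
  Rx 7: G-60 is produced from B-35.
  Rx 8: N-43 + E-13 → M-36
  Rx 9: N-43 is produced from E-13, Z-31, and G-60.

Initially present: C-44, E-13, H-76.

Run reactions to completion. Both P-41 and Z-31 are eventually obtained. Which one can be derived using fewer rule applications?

P-41

P-41: C-44 present → P-41 forms (Rx 2). [1 rule application]
Z-31: C-44 present → P-41 forms (Rx 2). P-41, C-44, and E-13 present → N-59 forms (Rx 6). P-41, N-59, and H-76 present → Z-31 forms (Rx 3). [3 rule applications]
P-41 needs fewer.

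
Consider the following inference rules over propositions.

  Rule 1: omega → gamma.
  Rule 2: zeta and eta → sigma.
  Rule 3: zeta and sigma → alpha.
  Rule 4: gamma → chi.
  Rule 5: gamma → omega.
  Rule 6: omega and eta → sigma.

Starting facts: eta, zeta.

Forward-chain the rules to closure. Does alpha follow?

zeta and eta hold, so sigma follows (Rule 2).
zeta and sigma hold, so alpha follows (Rule 3).

Yes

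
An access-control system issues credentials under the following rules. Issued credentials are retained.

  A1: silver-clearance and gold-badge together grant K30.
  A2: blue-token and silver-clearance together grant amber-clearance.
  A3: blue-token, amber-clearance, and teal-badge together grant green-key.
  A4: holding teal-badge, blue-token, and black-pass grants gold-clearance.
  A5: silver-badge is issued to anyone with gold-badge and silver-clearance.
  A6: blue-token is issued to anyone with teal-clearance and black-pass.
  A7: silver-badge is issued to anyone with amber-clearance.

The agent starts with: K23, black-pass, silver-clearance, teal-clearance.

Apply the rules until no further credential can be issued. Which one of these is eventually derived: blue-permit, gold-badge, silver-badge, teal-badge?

Holding teal-clearance and black-pass grants blue-token (A6).
Holding blue-token and silver-clearance grants amber-clearance (A2).
Holding amber-clearance grants silver-badge (A7).
No rule produces gold-badge, and it is not given. No rule produces blue-permit, and it is not given. No rule produces teal-badge, and it is not given.

silver-badge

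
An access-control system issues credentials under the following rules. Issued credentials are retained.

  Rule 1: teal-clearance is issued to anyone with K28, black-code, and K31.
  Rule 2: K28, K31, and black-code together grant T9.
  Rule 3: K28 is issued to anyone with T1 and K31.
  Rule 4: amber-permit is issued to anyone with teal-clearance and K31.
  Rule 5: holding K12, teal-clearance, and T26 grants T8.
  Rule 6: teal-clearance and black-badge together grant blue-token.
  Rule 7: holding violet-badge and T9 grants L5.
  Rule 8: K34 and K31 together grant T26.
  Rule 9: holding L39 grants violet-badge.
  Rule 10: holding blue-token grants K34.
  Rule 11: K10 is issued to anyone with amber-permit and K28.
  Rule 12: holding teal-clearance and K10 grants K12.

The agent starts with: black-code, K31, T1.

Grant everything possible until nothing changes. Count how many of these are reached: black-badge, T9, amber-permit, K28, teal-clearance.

4

Holding T1 and K31 grants K28 (Rule 3).
Holding K28, K31, and black-code grants T9 (Rule 2).
Holding K28, black-code, and K31 grants teal-clearance (Rule 1).
Holding teal-clearance and K31 grants amber-permit (Rule 4).
No rule produces black-badge, and it is not given.
T9: reached.
amber-permit: reached.
K28: reached.
teal-clearance: reached.
Reached: T9, amber-permit, K28, and teal-clearance — 4 of the 5.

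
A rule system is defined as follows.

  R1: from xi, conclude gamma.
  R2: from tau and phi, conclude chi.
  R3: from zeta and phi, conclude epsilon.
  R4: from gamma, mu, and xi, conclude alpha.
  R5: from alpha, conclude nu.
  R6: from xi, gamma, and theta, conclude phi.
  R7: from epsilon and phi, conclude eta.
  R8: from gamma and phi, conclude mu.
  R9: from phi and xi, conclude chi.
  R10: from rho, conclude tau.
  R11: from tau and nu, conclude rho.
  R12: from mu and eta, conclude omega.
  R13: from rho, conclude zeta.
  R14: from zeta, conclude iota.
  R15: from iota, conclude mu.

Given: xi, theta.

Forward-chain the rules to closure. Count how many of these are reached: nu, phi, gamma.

3

xi holds, so gamma follows (R1).
xi, gamma, and theta hold, so phi follows (R6).
gamma and phi hold, so mu follows (R8).
gamma, mu, and xi hold, so alpha follows (R4).
alpha holds, so nu follows (R5).
nu: reached.
phi: reached.
gamma: reached.
All 3 are reached.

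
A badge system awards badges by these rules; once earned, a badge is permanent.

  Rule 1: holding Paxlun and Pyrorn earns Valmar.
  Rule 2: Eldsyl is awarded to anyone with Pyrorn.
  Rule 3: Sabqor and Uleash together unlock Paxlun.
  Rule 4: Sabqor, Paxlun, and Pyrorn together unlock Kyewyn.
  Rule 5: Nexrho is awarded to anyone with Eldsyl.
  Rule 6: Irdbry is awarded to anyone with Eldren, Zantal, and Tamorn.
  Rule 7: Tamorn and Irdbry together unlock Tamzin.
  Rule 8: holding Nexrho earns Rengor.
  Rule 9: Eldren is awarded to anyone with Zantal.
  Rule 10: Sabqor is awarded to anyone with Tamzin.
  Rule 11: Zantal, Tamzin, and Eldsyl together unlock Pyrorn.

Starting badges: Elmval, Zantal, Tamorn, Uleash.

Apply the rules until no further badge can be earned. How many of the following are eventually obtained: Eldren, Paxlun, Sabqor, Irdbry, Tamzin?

5

With Zantal, Eldren is earned (Rule 9).
With Eldren, Zantal, and Tamorn, Irdbry is earned (Rule 6).
With Tamorn and Irdbry, Tamzin is earned (Rule 7).
With Tamzin, Sabqor is earned (Rule 10).
With Sabqor and Uleash, Paxlun is earned (Rule 3).
Eldren: reached.
Paxlun: reached.
Sabqor: reached.
Irdbry: reached.
Tamzin: reached.
All 5 are reached.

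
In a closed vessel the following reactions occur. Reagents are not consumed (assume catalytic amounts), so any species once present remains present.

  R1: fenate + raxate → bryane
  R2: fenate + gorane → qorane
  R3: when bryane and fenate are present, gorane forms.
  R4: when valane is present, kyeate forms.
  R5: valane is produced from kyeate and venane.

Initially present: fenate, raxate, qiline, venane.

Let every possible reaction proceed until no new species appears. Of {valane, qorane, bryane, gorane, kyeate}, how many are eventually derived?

fenate and raxate present → bryane forms (R1).
bryane and fenate present → gorane forms (R3).
fenate and gorane present → qorane forms (R2).
valane would need kyeate and venane (R5), but kyeate never forms.
qorane: reached.
bryane: reached.
gorane: reached.
kyeate would need valane (R4), but valane never forms.
Reached: qorane, bryane, and gorane — 3 of the 5.

3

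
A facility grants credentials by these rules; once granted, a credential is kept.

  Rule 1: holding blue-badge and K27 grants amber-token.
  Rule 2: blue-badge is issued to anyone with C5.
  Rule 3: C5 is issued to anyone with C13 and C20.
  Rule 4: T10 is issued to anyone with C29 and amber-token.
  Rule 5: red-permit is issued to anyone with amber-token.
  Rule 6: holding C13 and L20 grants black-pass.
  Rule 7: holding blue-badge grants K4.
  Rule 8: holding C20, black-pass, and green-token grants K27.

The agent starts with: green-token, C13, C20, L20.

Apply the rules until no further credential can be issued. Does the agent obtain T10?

T10 would need C29 and amber-token (Rule 4), but C29 is never granted.

No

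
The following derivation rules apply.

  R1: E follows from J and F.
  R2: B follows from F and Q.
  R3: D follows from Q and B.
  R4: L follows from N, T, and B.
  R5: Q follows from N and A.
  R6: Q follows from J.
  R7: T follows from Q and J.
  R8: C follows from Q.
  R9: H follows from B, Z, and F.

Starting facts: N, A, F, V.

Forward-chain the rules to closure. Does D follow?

From N and A, R5 gives Q.
F and Q hold, so B follows (R2).
Q and B hold, so D follows (R3).

Yes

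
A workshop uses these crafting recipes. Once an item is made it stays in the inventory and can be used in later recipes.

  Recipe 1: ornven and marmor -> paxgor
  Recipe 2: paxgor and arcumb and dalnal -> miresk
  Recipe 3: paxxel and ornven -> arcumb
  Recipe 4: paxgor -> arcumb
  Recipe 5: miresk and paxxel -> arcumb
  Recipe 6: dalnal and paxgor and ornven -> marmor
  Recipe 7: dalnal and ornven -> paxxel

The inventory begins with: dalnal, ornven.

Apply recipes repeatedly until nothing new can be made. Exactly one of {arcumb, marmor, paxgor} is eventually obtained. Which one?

Using Recipe 7, dalnal and ornven make paxxel.
Using Recipe 3, paxxel and ornven make arcumb.
paxgor would need ornven and marmor (Recipe 1), but marmor is never obtained. marmor would need dalnal, paxgor, and ornven (Recipe 6), but paxgor is never obtained.

arcumb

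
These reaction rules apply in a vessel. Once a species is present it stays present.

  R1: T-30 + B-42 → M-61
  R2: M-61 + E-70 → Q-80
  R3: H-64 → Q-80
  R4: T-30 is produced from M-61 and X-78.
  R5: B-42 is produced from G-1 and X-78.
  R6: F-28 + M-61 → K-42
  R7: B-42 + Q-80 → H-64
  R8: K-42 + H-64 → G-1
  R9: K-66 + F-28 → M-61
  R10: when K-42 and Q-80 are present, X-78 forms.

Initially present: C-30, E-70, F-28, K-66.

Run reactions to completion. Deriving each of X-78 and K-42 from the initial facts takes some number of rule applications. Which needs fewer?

K-42

K-42: K-66 and F-28 present → M-61 forms (R9). F-28 and M-61 present → K-42 forms (R6). [2 rule applications]
X-78: K-66 and F-28 present → M-61 forms (R9). M-61 and E-70 present → Q-80 forms (R2). F-28 and M-61 present → K-42 forms (R6). K-42 and Q-80 present → X-78 forms (R10). [4 rule applications]
K-42 needs fewer.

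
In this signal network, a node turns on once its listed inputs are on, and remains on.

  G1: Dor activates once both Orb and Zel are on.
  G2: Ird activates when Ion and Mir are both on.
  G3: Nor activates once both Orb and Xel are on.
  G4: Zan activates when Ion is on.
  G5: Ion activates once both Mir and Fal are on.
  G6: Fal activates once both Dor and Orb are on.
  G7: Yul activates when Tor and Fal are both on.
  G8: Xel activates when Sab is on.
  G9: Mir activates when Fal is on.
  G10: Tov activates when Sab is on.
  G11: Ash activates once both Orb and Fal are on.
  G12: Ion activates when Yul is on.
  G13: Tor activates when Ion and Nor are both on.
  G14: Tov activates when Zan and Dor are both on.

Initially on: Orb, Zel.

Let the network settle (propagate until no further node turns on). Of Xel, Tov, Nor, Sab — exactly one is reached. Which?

Tov

Orb and Zel are on, so Dor activates (G1).
Dor and Orb are on, so Fal activates (G6).
G9: Fal on → Mir on.
G5: Mir and Fal on → Ion on.
Ion is on, so Zan activates (G4).
Zan and Dor are on, so Tov activates (G14).
No rule produces Sab, and it is not given. Xel would need Sab (G8), but Sab never turns on. Nor would need Orb and Xel (G3), but Xel never turns on.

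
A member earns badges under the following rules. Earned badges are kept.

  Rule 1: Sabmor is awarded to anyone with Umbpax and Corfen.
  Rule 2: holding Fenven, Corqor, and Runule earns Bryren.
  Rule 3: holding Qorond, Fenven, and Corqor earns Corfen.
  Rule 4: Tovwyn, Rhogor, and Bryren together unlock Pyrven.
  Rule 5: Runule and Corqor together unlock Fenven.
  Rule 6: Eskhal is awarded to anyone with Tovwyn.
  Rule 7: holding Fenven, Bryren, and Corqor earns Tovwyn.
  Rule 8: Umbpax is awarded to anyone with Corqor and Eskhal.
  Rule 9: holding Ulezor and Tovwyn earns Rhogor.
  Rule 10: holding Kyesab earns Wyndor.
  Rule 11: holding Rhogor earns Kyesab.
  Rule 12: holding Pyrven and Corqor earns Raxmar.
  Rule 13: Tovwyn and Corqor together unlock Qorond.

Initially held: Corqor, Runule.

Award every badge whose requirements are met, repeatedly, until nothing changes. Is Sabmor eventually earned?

With Runule and Corqor, Fenven is earned (Rule 5).
With Fenven, Corqor, and Runule, Bryren is earned (Rule 2).
With Fenven, Bryren, and Corqor, Tovwyn is earned (Rule 7).
With Tovwyn and Corqor, Qorond is earned (Rule 13).
With Tovwyn, Eskhal is earned (Rule 6).
With Corqor and Eskhal, Umbpax is earned (Rule 8).
With Qorond, Fenven, and Corqor, Corfen is earned (Rule 3).
With Umbpax and Corfen, Sabmor is earned (Rule 1).

Yes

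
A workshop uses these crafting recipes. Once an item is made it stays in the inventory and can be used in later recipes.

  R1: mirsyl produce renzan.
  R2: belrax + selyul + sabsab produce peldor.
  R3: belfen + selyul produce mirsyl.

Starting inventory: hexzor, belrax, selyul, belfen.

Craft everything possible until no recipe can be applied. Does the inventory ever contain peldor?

peldor would need belrax, selyul, and sabsab (R2), but sabsab is never obtained.

No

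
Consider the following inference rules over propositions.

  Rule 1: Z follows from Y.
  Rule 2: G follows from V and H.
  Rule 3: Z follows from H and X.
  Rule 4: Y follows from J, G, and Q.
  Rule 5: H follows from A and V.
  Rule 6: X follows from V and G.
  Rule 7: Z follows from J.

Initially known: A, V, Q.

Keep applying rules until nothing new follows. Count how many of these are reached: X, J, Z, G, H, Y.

From A and V, Rule 5 gives H.
V and H hold, so G follows (Rule 2).
From V and G, Rule 6 gives X.
From H and X, Rule 3 gives Z.
X: reached.
No rule produces J, and it is not given.
Z: reached.
G: reached.
H: reached.
Y would need J, G, and Q (Rule 4), but J is never established.
Reached: X, Z, G, and H — 4 of the 6.

4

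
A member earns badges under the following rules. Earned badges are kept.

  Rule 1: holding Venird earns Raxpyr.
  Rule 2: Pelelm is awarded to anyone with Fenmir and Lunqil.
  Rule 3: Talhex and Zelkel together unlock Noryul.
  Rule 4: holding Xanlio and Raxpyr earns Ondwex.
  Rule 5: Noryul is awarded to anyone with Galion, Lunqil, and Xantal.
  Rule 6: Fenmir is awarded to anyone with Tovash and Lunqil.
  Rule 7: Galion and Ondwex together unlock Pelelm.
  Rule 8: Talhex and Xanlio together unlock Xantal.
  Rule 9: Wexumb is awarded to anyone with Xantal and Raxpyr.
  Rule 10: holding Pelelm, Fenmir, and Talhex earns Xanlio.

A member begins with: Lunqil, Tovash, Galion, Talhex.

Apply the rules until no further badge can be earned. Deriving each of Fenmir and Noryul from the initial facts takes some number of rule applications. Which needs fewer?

Fenmir: With Tovash and Lunqil, Fenmir is earned (Rule 6). [1 rule application]
Noryul: With Tovash and Lunqil, Fenmir is earned (Rule 6). With Fenmir and Lunqil, Pelelm is earned (Rule 2). With Pelelm, Fenmir, and Talhex, Xanlio is earned (Rule 10). With Talhex and Xanlio, Xantal is earned (Rule 8). With Galion, Lunqil, and Xantal, Noryul is earned (Rule 5). [5 rule applications]
Fenmir needs fewer.

Fenmir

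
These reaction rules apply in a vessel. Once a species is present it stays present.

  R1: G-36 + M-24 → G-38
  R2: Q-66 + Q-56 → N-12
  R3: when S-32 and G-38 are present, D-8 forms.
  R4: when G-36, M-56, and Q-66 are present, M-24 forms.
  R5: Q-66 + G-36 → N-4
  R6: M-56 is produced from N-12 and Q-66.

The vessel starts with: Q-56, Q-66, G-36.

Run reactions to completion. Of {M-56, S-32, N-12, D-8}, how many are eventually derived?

Q-66 and Q-56 present → N-12 forms (R2).
N-12 and Q-66 present → M-56 forms (R6).
M-56: reached.
No rule produces S-32, and it is not given.
N-12: reached.
D-8 would need S-32 and G-38 (R3), but S-32 never forms.
Reached: M-56 and N-12 — 2 of the 4.

2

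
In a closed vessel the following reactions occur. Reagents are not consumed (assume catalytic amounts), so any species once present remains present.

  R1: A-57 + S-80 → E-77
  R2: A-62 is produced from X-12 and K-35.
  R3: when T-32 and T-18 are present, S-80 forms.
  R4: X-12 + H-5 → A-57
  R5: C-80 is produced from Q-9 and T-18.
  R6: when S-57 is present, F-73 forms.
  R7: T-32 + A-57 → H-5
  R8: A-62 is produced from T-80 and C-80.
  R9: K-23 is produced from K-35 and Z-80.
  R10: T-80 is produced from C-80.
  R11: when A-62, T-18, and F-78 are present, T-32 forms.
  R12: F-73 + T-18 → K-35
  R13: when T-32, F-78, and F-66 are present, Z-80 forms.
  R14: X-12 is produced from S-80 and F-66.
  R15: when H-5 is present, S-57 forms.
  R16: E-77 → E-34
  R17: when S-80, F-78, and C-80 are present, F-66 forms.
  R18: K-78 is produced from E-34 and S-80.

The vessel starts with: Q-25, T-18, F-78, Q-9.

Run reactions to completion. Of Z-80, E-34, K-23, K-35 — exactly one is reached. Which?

Z-80

Q-9 and T-18 present → C-80 forms (R5).
C-80 present → T-80 forms (R10).
T-80 and C-80 present → A-62 forms (R8).
A-62, T-18, and F-78 present → T-32 forms (R11).
T-32 and T-18 present → S-80 forms (R3).
S-80, F-78, and C-80 present → F-66 forms (R17).
T-32, F-78, and F-66 present → Z-80 forms (R13).
K-35 would need F-73 and T-18 (R12), but F-73 never forms. K-23 would need K-35 and Z-80 (R9), but K-35 never forms. E-34 would need E-77 (R16), but E-77 never forms.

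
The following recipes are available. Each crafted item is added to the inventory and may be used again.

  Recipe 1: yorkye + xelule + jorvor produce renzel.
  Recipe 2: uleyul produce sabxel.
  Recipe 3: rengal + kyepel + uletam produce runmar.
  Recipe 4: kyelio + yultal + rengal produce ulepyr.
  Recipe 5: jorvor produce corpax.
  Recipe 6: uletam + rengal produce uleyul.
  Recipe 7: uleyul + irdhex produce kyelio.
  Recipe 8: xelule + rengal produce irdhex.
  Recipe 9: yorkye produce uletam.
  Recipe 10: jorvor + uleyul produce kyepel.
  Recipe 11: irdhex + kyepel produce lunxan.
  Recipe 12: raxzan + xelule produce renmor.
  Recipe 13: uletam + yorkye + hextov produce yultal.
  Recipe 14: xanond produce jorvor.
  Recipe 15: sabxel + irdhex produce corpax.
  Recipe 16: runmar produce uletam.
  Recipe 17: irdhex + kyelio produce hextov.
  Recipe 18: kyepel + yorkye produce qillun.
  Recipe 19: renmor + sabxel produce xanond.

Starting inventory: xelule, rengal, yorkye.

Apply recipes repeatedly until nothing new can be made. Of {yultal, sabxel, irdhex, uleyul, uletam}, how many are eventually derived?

5

yorkye → uletam (Recipe 9).
xelule + rengal → irdhex (Recipe 8).
Using Recipe 6, uletam and rengal make uleyul.
Using Recipe 7, uleyul and irdhex make kyelio.
uleyul → sabxel (Recipe 2).
Using Recipe 17, irdhex and kyelio make hextov.
Using Recipe 13, uletam, yorkye, and hextov make yultal.
yultal: reached.
sabxel: reached.
irdhex: reached.
uleyul: reached.
uletam: reached.
All 5 are reached.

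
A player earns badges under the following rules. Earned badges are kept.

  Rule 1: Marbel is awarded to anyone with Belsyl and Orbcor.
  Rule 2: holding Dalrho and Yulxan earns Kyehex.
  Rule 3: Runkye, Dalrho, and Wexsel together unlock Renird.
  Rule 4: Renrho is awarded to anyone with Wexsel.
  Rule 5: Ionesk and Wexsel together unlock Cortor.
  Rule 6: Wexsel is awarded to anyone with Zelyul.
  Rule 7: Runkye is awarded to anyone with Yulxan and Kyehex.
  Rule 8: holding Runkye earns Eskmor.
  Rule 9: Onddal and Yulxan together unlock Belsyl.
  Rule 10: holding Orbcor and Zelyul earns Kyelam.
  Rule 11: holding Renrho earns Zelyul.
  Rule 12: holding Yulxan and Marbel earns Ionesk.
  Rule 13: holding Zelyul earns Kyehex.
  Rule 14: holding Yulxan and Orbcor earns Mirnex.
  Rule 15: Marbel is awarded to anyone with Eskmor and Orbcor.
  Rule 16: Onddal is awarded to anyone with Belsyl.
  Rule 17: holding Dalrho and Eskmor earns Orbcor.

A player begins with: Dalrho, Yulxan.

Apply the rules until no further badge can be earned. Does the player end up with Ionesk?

Yes

With Dalrho and Yulxan, Kyehex is earned (Rule 2).
With Yulxan and Kyehex, Runkye is earned (Rule 7).
With Runkye, Eskmor is earned (Rule 8).
With Dalrho and Eskmor, Orbcor is earned (Rule 17).
With Eskmor and Orbcor, Marbel is earned (Rule 15).
With Yulxan and Marbel, Ionesk is earned (Rule 12).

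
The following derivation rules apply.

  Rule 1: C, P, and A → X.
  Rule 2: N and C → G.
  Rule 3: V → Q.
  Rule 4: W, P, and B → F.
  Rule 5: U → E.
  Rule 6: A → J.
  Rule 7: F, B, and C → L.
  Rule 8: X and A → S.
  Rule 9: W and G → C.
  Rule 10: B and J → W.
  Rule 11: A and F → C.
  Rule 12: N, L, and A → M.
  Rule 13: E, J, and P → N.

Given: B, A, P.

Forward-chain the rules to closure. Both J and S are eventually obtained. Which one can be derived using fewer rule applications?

J

J: From A, Rule 6 gives J. [1 rule application]
S: A holds, so J follows (Rule 6). From B and J, Rule 10 gives W. W, P, and B hold, so F follows (Rule 4). From A and F, Rule 11 gives C. C, P, and A hold, so X follows (Rule 1). X and A hold, so S follows (Rule 8). [6 rule applications]
J needs fewer.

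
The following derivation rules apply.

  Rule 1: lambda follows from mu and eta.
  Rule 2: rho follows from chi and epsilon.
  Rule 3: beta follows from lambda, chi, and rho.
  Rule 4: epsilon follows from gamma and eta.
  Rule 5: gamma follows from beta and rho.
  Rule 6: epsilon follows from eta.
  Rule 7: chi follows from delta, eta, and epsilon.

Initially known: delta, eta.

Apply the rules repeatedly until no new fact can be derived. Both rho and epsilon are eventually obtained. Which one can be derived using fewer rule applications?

epsilon: From eta, Rule 6 gives epsilon. [1 rule application]
rho: eta holds, so epsilon follows (Rule 6). From delta, eta, and epsilon, Rule 7 gives chi. From chi and epsilon, Rule 2 gives rho. [3 rule applications]
epsilon needs fewer.

epsilon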